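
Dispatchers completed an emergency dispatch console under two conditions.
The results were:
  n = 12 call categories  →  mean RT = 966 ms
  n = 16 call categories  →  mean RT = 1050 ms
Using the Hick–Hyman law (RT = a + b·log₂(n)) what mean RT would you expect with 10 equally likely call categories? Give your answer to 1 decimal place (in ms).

Solve the two-equation system in a and b:
  b = (1050 − 966) / (log₂ 16 − log₂ 12) = 84 / (4 − 3.5850) = 202.391 ms/bit
  a = 966 − 202.391 × 3.5850 = 240.435 ms
Then RT(10) = 240.435 + 202.391 × log₂ 10 = 240.435 + 202.391 × 3.3219 ≈ 912.764 ms.

912.8 ms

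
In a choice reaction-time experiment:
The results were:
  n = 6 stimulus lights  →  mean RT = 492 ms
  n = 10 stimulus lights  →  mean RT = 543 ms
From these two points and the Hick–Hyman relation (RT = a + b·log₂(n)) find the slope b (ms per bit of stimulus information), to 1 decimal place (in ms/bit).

b = (RT₂ − RT₁)/(log₂ n₂ − log₂ n₁) = (543 − 492)/(3.3219 − 2.5850) = 69.203 ms/bit.

69.2 ms/bit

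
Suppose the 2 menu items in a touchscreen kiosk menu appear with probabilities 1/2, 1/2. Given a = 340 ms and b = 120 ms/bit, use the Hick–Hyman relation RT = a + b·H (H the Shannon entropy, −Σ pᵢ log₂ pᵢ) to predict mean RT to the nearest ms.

460 ms

H = −Σ pᵢ log₂ pᵢ = 0.5·1 + 0.5·1 = 1.000 bits.
RT = 340 + 120 × 1.000 = 460.00 ms.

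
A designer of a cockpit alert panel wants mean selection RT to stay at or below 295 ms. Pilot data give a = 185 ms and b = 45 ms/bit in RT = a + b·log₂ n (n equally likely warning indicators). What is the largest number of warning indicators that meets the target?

45·log₂ n ≤ 295 − 185 = 110, giving log₂ n ≤ 2.4444 and n ≤ 5.443. The largest whole number is 5.

5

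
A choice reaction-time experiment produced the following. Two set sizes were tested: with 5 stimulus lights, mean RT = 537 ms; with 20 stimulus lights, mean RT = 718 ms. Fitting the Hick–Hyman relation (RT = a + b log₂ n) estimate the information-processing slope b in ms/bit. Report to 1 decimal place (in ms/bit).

90.5 ms/bit

Slope: b = (718 − 537) / (log₂ 20 − log₂ 5) = 181/2.0000 = 90.500 ms/bit.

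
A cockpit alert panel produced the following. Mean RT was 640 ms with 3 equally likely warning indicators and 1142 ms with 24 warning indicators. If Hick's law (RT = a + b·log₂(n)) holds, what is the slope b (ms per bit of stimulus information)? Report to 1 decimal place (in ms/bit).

The slope on a log₂ axis is (1142 − 640) / (4.5850 − 1.5850) = 167.333 ms/bit.

167.3 ms/bit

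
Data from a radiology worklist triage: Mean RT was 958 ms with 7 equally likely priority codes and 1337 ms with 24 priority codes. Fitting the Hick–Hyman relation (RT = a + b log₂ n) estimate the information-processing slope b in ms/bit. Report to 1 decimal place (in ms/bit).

213.2 ms/bit

The slope on a log₂ axis is (1337 − 958) / (4.5850 − 2.8074) = 213.208 ms/bit.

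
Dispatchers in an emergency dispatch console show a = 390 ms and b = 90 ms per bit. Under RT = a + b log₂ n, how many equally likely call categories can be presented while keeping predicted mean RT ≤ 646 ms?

Set 390 + 90·log₂ n ≤ 646 → log₂ n ≤ (646 − 390)/90 = 2.8444.
So n ≤ 2^2.8444 = 7.182; the largest integer n is 7.

7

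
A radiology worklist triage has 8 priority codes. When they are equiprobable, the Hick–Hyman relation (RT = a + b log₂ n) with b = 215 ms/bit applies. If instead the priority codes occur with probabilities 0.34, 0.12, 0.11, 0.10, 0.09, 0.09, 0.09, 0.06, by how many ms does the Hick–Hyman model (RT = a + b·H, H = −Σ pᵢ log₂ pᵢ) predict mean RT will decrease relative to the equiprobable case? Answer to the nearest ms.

52 ms

Equiprobable entropy H₀ = log₂ 8 = 3.0000 bits.
Skewed entropy H = −Σ pᵢ log₂ pᵢ = 2.7602 bits.
ΔRT = b·(H₀ − H) = 215 × 0.2398 = 51.55 ms.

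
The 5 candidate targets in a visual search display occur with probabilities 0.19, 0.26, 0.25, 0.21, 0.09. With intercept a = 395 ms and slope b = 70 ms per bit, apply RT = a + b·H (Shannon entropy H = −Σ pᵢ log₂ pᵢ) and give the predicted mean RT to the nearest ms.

Entropy contributions −pᵢ log₂ pᵢ: 0.4552, 0.5053, 0.5000, 0.4728, 0.3127; sum H = 2.2460 bits.
RT = a + bH = 395 + 70·2.2460 = 552.22 ms.

552 ms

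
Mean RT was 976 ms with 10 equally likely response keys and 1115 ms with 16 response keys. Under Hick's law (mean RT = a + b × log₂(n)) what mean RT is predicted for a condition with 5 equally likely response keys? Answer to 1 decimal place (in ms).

Solve the two-equation system in a and b:
  b = (1115 − 976) / (log₂ 16 − log₂ 10) = 139 / (4 − 3.3219) = 204.993 ms/bit
  a = 976 − 204.993 × 3.3219 = 295.028 ms
Then RT(5) = 295.028 + 204.993 × log₂ 5 = 295.028 + 204.993 × 2.3219 ≈ 771.007 ms.

771.0 ms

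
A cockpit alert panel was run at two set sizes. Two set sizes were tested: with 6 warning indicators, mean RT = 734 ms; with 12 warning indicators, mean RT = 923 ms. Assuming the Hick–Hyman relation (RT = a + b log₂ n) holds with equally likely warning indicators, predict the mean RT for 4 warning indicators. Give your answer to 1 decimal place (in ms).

623.4 ms

Solve the two-equation system in a and b:
  b = (923 − 734) / (log₂ 12 − log₂ 6) = 189 / (3.5850 − 2.5850) = 189.000 ms/bit
  a = 734 − 189.000 × 2.5850 = 245.442 ms
Then RT(4) = 245.442 + 189.000 × log₂ 4 = 245.442 + 189.000 × 2 ≈ 623.442 ms.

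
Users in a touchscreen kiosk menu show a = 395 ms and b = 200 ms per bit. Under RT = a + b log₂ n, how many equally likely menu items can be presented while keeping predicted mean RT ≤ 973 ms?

7

200·log₂ n ≤ 973 − 395 = 578, giving log₂ n ≤ 2.8900 and n ≤ 7.413. The largest whole number is 7.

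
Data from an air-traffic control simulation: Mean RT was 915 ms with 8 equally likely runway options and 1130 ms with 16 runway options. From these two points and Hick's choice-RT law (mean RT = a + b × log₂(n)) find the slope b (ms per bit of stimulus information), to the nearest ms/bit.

b = (RT₂ − RT₁)/(log₂ n₂ − log₂ n₁) = (1130 − 915)/(4 − 3) = 215 ms/bit.

215 ms/bit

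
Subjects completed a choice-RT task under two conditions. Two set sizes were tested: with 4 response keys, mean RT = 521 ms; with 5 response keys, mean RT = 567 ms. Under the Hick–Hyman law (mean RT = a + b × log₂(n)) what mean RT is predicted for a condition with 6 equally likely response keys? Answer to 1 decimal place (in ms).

604.6 ms

RT is linear in log₂ n, so two points fix the line:
  b = (567 − 521) / (log₂ 5 − log₂ 4) = 46 / (2.3219 − 2) = 142.889 ms/bit
  a = 521 − 142.889 × 2 = 235.222 ms
Then RT(6) = 235.222 + 142.889 × log₂ 6 = 235.222 + 142.889 × 2.5850 ≈ 604.585 ms.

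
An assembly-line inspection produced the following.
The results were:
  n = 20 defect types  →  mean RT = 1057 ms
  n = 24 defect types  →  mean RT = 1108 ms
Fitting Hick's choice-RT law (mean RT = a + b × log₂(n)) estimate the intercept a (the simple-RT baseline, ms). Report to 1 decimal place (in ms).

Slope: b = (1108 − 1057) / (log₂ 24 − log₂ 20) = 51/0.2630 = 193.891 ms/bit.
Intercept: a = 1057 − 193.891·log₂(20) = 219.017 ms.

219.0 ms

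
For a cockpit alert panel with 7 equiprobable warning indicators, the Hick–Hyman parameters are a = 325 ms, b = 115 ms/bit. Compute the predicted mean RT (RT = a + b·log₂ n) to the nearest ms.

log₂(7) = 2.8074 bits, so RT = 325 + 115 × 2.8074 ≈ 647.846 ms.

648 ms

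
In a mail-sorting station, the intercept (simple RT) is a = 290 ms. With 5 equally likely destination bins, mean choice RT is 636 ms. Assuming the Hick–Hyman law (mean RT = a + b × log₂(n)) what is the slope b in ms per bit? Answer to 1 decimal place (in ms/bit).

149.0 ms/bit

5 alternatives carry log₂ 5 = 2.3219 bits; the choice cost is 636 − 290 = 346 ms, so b = 346/2.3219 = 149.014 ms/bit.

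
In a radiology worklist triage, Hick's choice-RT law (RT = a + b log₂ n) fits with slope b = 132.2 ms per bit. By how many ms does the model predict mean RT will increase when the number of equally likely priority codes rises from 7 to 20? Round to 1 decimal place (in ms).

200.2 ms

The intercept a cancels: ΔRT = b·(log₂ n₂ − log₂ n₁) = b·log₂(n₂/n₁).
log₂(20) − log₂(7) = 4.3219 − 2.8074 = 1.5146.
ΔRT = 132.2 × 1.5146 = 200.227 ms.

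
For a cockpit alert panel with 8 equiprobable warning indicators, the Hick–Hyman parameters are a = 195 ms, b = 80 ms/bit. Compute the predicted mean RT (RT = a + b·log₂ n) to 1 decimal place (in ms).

log₂(8) = 3 bits, so RT = 195 + 80 × 3 ≈ 435.000 ms.

435.0 ms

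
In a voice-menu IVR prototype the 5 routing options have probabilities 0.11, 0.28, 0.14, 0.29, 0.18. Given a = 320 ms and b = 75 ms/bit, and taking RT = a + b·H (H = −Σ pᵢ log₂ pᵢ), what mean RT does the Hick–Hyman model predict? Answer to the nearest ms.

H = 0.11·log₂(1/0.11) + 0.28·log₂(1/0.28) + 0.14·log₂(1/0.14) + 0.29·log₂(1/0.29) + 0.18·log₂(1/0.18) = 2.2248 bits.
RT = 320 + 75 × 2.2248 = 486.86 ms.

487 ms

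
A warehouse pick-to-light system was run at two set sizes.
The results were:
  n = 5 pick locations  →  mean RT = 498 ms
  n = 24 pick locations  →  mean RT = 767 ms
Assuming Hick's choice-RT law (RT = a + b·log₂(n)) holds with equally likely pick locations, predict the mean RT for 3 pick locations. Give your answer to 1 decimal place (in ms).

Solve the two-equation system in a and b:
  b = (767 − 498) / (log₂ 24 − log₂ 5) = 269 / (4.5850 − 2.3219) = 118.867 ms/bit
  a = 498 − 118.867 × 2.3219 = 221.999 ms
Then RT(3) = 221.999 + 118.867 × log₂ 3 = 221.999 + 118.867 × 1.5850 ≈ 410.399 ms.

410.4 ms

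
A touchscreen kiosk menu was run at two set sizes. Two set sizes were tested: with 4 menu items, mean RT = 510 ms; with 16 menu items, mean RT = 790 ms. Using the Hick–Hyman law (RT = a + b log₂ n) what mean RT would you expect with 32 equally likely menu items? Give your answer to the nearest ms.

930 ms

Fit slope and intercept:
  b = (790 − 510) / (log₂ 16 − log₂ 4) = 280 / (4 − 2) = 140 ms/bit
  a = 510 − 140 × 2 = 230 ms
Then RT(32) = 230 + 140 × log₂ 32 = 230 + 140 × 5 ≈ 930.000 ms.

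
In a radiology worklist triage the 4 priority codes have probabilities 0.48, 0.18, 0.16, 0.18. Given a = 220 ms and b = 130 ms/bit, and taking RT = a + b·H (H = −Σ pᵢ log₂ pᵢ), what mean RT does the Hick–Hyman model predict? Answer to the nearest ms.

Entropy contributions −pᵢ log₂ pᵢ: 0.5083, 0.4453, 0.4230, 0.4453; sum H = 1.8219 bits.
RT = a + bH = 220 + 130·1.8219 = 456.85 ms.

457 ms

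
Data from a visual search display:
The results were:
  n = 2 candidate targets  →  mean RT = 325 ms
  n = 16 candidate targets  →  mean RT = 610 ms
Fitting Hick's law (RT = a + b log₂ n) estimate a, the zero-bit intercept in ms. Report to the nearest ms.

230 ms

b = (RT₂ − RT₁)/(log₂ n₂ − log₂ n₁) = (610 − 325)/(4 − 1) = 95 ms/bit.
a = RT₁ − b·log₂ n₁ = 325 − 95 × 1 = 230.000 ms.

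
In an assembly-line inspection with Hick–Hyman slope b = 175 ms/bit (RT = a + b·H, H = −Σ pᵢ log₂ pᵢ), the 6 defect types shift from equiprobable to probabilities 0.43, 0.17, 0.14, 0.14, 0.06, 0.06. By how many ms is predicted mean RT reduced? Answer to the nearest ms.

Equiprobable entropy H₀ = log₂ 6 = 2.5850 bits.
Skewed entropy H = −Σ pᵢ log₂ pᵢ = 2.2394 bits.
ΔRT = b·(H₀ − H) = 175 × 0.3455 = 60.47 ms.

60 ms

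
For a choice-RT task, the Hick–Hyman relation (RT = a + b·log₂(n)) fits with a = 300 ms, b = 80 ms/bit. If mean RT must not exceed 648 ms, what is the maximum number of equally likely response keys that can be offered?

80·log₂ n ≤ 648 − 300 = 348, giving log₂ n ≤ 4.3500 and n ≤ 20.393. The largest whole number is 20.

20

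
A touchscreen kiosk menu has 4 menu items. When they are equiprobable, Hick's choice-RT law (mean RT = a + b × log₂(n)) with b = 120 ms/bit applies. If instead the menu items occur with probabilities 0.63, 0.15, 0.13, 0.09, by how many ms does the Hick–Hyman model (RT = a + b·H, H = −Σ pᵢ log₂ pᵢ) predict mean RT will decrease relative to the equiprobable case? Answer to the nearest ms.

Equiprobable entropy H₀ = log₂ 4 = 2.0000 bits.
Skewed entropy H = −Σ pᵢ log₂ pᵢ = 1.5258 bits.
ΔRT = b·(H₀ − H) = 120 × 0.4742 = 56.91 ms.

57 ms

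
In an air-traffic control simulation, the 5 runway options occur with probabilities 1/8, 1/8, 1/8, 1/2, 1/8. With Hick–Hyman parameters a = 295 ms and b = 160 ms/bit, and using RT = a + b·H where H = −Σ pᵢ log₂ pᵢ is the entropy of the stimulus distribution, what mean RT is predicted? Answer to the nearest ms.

615 ms

Each term −pᵢ log₂ pᵢ: 0.125·3 + 0.125·3 + 0.125·3 + 0.5·1 + 0.125·3; summed, H = 2.000 bits.
Mean RT = a + bH = 295 + 160·2.000 = 615.00 ms.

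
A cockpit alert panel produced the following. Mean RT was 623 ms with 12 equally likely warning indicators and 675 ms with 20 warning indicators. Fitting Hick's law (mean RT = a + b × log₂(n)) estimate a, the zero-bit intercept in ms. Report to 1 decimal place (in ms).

The slope on a log₂ axis is (675 − 623) / (4.3219 − 3.5850) = 70.560 ms/bit.
Intercept: a = 623 − 70.560·log₂(12) = 370.046 ms.

370.0 ms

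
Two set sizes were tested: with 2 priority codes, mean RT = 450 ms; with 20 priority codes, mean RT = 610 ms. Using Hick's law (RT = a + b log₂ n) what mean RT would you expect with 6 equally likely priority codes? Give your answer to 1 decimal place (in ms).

RT is linear in log₂ n, so two points fix the line:
  b = (610 − 450) / (log₂ 20 − log₂ 2) = 160 / (4.3219 − 1) = 48.165 ms/bit
  a = 450 − 48.165 × 1 = 401.835 ms
Then RT(6) = 401.835 + 48.165 × log₂ 6 = 401.835 + 48.165 × 2.5850 ≈ 526.339 ms.

526.3 ms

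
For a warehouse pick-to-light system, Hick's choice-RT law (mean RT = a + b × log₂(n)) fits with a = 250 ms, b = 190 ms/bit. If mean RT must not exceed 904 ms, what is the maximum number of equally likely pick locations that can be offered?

190·log₂ n ≤ 904 − 250 = 654, giving log₂ n ≤ 3.4421 and n ≤ 10.869. The largest whole number is 10.

10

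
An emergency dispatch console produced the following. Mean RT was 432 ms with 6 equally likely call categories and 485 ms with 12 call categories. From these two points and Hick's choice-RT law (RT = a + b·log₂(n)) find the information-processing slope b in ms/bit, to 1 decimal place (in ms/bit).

53.0 ms/bit

b = (RT₂ − RT₁)/(log₂ n₂ − log₂ n₁) = (485 − 432)/(3.5850 − 2.5850) = 53.000 ms/bit.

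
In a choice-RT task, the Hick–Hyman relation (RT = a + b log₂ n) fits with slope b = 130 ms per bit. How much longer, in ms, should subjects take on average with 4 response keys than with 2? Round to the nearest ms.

The intercept a cancels: ΔRT = b·(log₂ n₂ − log₂ n₁) = b·log₂(n₂/n₁).
log₂(4) − log₂(2) = log₂(4/2) = log₂(2) = 1.
ΔRT = 130 × 1.0000 = 130.000 ms.

130 ms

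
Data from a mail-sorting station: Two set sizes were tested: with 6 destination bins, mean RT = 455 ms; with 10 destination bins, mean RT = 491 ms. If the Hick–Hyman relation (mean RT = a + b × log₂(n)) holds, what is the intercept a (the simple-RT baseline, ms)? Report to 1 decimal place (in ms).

Slope: b = (491 − 455) / (log₂ 10 − log₂ 6) = 36/0.7370 = 48.849 ms/bit.
Intercept: a = 455 − 48.849·log₂(6) = 328.727 ms.

328.7 ms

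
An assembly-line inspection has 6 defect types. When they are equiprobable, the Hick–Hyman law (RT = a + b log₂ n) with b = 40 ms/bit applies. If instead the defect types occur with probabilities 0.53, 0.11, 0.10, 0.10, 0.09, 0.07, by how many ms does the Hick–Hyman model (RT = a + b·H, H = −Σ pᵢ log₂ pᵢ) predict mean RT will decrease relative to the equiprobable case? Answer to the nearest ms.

Equiprobable entropy H₀ = log₂ 6 = 2.5850 bits.
Skewed entropy H = −Σ pᵢ log₂ pᵢ = 2.0813 bits.
ΔRT = b·(H₀ − H) = 40 × 0.5036 = 20.15 ms.

20 ms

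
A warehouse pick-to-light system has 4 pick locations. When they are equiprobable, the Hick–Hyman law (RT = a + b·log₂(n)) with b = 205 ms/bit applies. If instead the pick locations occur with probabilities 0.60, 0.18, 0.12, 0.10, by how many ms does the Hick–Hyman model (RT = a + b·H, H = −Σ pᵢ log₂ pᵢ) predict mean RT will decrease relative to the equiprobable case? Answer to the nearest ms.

The RT saving is b·ΔH. Equiprobable H₀ = log₂(4) = 2.0000 bits; with the given probabilities H = 1.5867 bits.
b·(H₀ − H) = 205 × (2.0000 − 1.5867) = 84.72 ms.

85 ms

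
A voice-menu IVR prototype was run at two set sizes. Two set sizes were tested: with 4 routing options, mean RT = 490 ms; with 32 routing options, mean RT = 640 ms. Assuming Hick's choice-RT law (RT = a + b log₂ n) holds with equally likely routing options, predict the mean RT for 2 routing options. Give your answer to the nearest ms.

Fit slope and intercept:
  b = (640 − 490) / (log₂ 32 − log₂ 4) = 150 / (5 − 2) = 50 ms/bit
  a = 490 − 50 × 2 = 390 ms
Then RT(2) = 390 + 50 × log₂ 2 = 390 + 50 × 1 ≈ 440.000 ms.

440 ms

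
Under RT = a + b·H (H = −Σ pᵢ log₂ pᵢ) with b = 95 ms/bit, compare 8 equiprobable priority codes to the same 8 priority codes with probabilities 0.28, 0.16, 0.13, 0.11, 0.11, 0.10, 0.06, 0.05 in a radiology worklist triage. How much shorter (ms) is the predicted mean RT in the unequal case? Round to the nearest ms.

Equiprobable entropy H₀ = log₂ 8 = 3.0000 bits.
Skewed entropy H = −Σ pᵢ log₂ pᵢ = 2.8123 bits.
ΔRT = b·(H₀ − H) = 95 × 0.1877 = 17.83 ms.

18 ms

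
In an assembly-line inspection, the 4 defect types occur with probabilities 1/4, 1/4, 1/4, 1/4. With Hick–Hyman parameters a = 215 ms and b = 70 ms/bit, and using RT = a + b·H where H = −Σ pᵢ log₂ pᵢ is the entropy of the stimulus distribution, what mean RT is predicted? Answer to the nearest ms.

355 ms

H = −Σ pᵢ log₂ pᵢ = 0.25·2 + 0.25·2 + 0.25·2 + 0.25·2 = 2.000 bits.
RT = 215 + 70 × 2.000 = 355.00 ms.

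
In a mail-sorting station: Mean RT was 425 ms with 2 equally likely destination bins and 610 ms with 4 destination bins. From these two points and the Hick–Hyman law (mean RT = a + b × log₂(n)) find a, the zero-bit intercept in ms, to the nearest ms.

240 ms

The slope on a log₂ axis is (610 − 425) / (2 − 1) = 185 ms/bit.
Intercept: a = 425 − 185·log₂(2) = 240.000 ms.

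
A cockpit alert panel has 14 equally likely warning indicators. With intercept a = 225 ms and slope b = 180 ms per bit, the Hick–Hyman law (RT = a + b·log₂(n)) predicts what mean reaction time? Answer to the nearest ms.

log₂(14) = 3.8074 bits, so RT = 225 + 180 × 3.8074 ≈ 910.324 ms.

910 ms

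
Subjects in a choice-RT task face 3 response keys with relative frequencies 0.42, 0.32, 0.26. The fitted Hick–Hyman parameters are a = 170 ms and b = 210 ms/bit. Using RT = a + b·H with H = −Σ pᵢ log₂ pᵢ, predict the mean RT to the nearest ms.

H = 0.42·log₂(1/0.42) + 0.32·log₂(1/0.32) + 0.26·log₂(1/0.26) = 1.5570 bits.
RT = 170 + 210 × 1.5570 = 496.96 ms.

497 ms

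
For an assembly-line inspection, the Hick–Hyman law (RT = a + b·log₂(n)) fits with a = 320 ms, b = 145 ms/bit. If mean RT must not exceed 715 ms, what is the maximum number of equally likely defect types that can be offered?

145·log₂ n ≤ 715 − 320 = 395, giving log₂ n ≤ 2.7241 and n ≤ 6.608. The largest whole number is 6.

6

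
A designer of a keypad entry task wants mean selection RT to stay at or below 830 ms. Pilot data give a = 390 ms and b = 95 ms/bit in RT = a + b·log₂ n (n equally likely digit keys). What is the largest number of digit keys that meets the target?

95·log₂ n ≤ 830 − 390 = 440, giving log₂ n ≤ 4.6316 and n ≤ 24.788. The largest whole number is 24.

24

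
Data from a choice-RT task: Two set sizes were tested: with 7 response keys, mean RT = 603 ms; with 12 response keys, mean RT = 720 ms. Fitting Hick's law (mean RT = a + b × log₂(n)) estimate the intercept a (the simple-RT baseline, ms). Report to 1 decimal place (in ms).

180.6 ms

b = (RT₂ − RT₁)/(log₂ n₂ − log₂ n₁) = (720 − 603)/(3.5850 − 2.8074) = 150.461 ms/bit.
a = RT₁ − b·log₂ n₁ = 603 − 150.461 × 2.8074 = 180.601 ms.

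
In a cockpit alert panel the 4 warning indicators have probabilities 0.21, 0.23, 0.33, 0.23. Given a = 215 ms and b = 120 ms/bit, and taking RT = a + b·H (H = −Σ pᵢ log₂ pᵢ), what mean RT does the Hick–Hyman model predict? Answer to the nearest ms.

H = 0.21·log₂(1/0.21) + 0.23·log₂(1/0.23) + 0.33·log₂(1/0.33) + 0.23·log₂(1/0.23) = 1.9760 bits.
RT = 215 + 120 × 1.9760 = 452.12 ms.

452 ms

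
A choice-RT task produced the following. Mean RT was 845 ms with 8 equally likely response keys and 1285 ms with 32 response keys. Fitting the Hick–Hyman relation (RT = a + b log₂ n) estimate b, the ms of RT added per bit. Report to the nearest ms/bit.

Slope: b = (1285 − 845) / (log₂ 32 − log₂ 8) = 440/2.0000 = 220 ms/bit.

220 ms/bit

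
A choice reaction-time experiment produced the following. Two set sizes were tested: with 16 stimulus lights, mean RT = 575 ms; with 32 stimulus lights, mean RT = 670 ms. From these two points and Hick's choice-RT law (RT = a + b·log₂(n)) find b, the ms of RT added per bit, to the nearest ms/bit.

95 ms/bit

The slope on a log₂ axis is (670 − 575) / (5 − 4) = 95 ms/bit.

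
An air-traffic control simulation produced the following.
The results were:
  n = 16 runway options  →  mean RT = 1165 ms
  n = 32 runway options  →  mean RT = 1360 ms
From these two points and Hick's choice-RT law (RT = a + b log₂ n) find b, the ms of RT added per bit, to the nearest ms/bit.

Slope: b = (1360 − 1165) / (log₂ 32 − log₂ 16) = 195/1.0000 = 195 ms/bit.

195 ms/bit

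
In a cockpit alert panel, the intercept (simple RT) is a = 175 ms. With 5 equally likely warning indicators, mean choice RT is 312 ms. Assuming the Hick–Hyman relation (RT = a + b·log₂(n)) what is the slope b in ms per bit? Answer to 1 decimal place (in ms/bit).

59.0 ms/bit

5 alternatives carry log₂ 5 = 2.3219 bits; the choice cost is 312 − 175 = 137 ms, so b = 137/2.3219 = 59.003 ms/bit.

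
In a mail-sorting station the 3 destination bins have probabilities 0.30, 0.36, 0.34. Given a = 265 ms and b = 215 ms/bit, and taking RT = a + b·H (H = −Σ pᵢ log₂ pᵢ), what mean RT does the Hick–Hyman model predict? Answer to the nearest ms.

605 ms

Entropy contributions −pᵢ log₂ pᵢ: 0.5211, 0.5306, 0.5292; sum H = 1.5809 bits.
RT = a + bH = 265 + 215·1.5809 = 604.89 ms.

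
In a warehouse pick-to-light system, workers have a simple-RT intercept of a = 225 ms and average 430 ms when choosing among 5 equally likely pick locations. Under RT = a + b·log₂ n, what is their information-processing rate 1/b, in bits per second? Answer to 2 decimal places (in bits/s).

11.33 bits/s

b = (430 − 225)/log₂ 5 = 205/2.3219 = 88.289 ms per bit = 0.08829 s/bit; the reciprocal is 11.326 bits/s.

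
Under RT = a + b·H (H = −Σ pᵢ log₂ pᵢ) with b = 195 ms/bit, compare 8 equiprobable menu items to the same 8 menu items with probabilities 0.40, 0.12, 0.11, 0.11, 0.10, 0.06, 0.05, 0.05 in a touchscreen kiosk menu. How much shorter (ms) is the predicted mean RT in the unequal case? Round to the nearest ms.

77 ms

The RT saving is b·ΔH. Equiprobable H₀ = log₂(8) = 3.0000 bits; with the given probabilities H = 2.6043 bits.
b·(H₀ − H) = 195 × (3.0000 − 2.6043) = 77.16 ms.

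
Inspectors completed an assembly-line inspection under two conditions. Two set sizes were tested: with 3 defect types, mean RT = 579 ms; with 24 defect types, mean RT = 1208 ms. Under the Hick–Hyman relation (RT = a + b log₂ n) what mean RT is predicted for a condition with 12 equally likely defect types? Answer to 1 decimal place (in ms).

With log₂ n on the abscissa the relation is linear; from the two conditions:
  b = (1208 − 579) / (log₂ 24 − log₂ 3) = 629 / (4.5850 − 1.5850) = 209.667 ms/bit
  a = 579 − 209.667 × 1.5850 = 246.686 ms
Then RT(12) = 246.686 + 209.667 × log₂ 12 = 246.686 + 209.667 × 3.5850 ≈ 998.333 ms.

998.3 ms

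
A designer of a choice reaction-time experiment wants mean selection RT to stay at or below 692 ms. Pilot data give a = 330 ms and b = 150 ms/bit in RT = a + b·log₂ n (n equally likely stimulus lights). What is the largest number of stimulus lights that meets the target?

5

150·log₂ n ≤ 692 − 330 = 362, giving log₂ n ≤ 2.4133 and n ≤ 5.327. The largest whole number is 5.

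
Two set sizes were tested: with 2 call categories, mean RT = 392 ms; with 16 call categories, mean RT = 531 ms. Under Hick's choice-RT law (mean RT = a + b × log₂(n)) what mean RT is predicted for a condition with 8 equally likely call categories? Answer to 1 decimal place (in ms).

484.7 ms

Fit slope and intercept:
  b = (531 − 392) / (log₂ 16 − log₂ 2) = 139 / (4 − 1) = 46.333 ms/bit
  a = 392 − 46.333 × 1 = 345.667 ms
Then RT(8) = 345.667 + 46.333 × log₂ 8 = 345.667 + 46.333 × 3 ≈ 484.667 ms.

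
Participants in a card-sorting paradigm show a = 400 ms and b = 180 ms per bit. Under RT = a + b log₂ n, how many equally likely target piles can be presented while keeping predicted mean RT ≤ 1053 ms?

12

180·log₂ n ≤ 1053 − 400 = 653, giving log₂ n ≤ 3.6278 and n ≤ 12.361. The largest whole number is 12.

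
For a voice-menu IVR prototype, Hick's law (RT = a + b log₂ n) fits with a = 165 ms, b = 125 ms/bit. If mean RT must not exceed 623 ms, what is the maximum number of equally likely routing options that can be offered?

Information budget: (623 − 165)/125 = 3.6640 bits, so n ≤ 2^3.6640 = 12.676 → at most 12.

12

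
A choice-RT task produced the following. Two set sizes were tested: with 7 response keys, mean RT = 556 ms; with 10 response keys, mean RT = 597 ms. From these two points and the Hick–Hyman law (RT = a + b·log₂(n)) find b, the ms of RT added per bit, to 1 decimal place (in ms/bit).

79.7 ms/bit

The slope on a log₂ axis is (597 − 556) / (3.3219 − 2.8074) = 79.678 ms/bit.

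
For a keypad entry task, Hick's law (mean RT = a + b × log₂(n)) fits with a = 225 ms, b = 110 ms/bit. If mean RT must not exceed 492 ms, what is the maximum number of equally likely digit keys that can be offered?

110·log₂ n ≤ 492 − 225 = 267, giving log₂ n ≤ 2.4273 and n ≤ 5.379. The largest whole number is 5.

5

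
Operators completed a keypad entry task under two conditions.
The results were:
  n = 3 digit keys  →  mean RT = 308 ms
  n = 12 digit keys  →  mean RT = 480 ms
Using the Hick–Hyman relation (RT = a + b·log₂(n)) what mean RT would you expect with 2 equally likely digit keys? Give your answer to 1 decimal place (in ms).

257.7 ms

RT is linear in log₂ n, so two points fix the line:
  b = (480 − 308) / (log₂ 12 − log₂ 3) = 172 / (3.5850 − 1.5850) = 86.000 ms/bit
  a = 308 − 86.000 × 1.5850 = 171.693 ms
Then RT(2) = 171.693 + 86.000 × log₂ 2 = 171.693 + 86.000 × 1 ≈ 257.693 ms.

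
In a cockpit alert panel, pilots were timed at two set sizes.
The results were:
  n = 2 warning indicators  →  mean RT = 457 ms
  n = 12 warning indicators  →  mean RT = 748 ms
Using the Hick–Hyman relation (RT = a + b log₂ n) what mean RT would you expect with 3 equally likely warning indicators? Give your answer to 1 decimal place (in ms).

522.9 ms

With log₂ n on the abscissa the relation is linear; from the two conditions:
  b = (748 − 457) / (log₂ 12 − log₂ 2) = 291 / (3.5850 − 1) = 112.574 ms/bit
  a = 457 − 112.574 × 1 = 344.426 ms
Then RT(3) = 344.426 + 112.574 × log₂ 3 = 344.426 + 112.574 × 1.5850 ≈ 522.852 ms.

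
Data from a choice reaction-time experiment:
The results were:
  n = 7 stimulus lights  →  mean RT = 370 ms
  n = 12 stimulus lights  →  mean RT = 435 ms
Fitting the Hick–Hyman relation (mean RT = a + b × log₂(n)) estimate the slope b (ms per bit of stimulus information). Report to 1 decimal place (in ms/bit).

Slope: b = (435 − 370) / (log₂ 12 − log₂ 7) = 65/0.7776 = 83.590 ms/bit.

83.6 ms/bit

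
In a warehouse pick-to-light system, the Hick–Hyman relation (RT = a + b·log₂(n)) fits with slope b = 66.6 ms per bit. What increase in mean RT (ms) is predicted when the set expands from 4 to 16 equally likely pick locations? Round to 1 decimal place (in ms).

ΔRT = (a + b log₂ n₂) − (a + b log₂ n₁) = b·(log₂ n₂ − log₂ n₁).
log₂(16) − log₂(4) = log₂(16/4) = log₂(4) = 2.
ΔRT = 66.6 × 2.0000 = 133.200 ms.

133.2 ms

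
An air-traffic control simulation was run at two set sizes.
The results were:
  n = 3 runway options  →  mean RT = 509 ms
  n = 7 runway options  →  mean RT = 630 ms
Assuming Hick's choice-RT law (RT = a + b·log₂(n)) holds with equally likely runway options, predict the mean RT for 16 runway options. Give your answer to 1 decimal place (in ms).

748.1 ms

Fit slope and intercept:
  b = (630 − 509) / (log₂ 7 − log₂ 3) = 121 / (2.8074 − 1.5850) = 98.986 ms/bit
  a = 509 − 98.986 × 1.5850 = 352.111 ms
Then RT(16) = 352.111 + 98.986 × log₂ 16 = 352.111 + 98.986 × 4 ≈ 748.055 ms.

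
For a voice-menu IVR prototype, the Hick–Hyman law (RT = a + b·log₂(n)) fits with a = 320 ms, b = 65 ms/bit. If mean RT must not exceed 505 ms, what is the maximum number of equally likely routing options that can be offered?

Information budget: (505 − 320)/65 = 2.8462 bits, so n ≤ 2^2.8462 = 7.191 → at most 7.

7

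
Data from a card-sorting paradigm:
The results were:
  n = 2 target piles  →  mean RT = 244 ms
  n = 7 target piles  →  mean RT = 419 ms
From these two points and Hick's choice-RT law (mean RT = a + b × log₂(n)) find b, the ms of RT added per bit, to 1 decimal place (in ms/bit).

The slope on a log₂ axis is (419 − 244) / (2.8074 − 1) = 96.827 ms/bit.

96.8 ms/bit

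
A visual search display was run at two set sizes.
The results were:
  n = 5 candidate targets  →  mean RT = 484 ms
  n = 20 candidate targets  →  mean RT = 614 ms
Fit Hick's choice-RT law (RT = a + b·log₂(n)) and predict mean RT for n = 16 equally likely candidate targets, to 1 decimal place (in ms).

Fit slope and intercept:
  b = (614 − 484) / (log₂ 20 − log₂ 5) = 130 / (4.3219 − 2.3219) = 65.000 ms/bit
  a = 484 − 65.000 × 2.3219 = 333.075 ms
Then RT(16) = 333.075 + 65.000 × log₂ 16 = 333.075 + 65.000 × 4 ≈ 593.075 ms.

593.1 ms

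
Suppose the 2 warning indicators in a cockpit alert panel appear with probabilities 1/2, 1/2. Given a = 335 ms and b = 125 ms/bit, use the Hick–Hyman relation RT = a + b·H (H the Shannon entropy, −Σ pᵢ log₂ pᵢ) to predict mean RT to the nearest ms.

460 ms

Each term −pᵢ log₂ pᵢ: 0.5·1 + 0.5·1; summed, H = 1.000 bits.
Mean RT = a + bH = 335 + 125·1.000 = 460.00 ms.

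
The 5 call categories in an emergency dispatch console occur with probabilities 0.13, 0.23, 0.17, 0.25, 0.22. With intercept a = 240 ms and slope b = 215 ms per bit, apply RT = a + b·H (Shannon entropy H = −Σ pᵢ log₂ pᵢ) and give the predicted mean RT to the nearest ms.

Entropy contributions −pᵢ log₂ pᵢ: 0.3826, 0.4877, 0.4346, 0.5000, 0.4806; sum H = 2.2855 bits.
RT = a + bH = 240 + 215·2.2855 = 731.38 ms.

731 ms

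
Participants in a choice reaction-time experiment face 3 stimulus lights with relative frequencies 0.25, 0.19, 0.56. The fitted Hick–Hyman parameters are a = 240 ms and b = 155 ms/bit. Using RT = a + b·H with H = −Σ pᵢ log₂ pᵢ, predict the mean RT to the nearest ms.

Entropy contributions −pᵢ log₂ pᵢ: 0.5000, 0.4552, 0.4684; sum H = 1.4237 bits.
RT = a + bH = 240 + 155·1.4237 = 460.67 ms.

461 ms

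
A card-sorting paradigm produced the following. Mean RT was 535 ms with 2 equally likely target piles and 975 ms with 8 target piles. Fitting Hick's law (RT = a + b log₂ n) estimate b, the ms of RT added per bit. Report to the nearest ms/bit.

220 ms/bit

The slope on a log₂ axis is (975 − 535) / (3 − 1) = 220 ms/bit.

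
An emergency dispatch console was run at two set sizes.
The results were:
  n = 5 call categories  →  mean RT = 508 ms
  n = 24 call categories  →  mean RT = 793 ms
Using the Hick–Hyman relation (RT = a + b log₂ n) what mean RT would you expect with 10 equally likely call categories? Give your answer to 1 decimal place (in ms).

Solve the two-equation system in a and b:
  b = (793 − 508) / (log₂ 24 − log₂ 5) = 285 / (4.5850 − 2.3219) = 125.937 ms/bit
  a = 508 − 125.937 × 2.3219 = 215.583 ms
Then RT(10) = 215.583 + 125.937 × log₂ 10 = 215.583 + 125.937 × 3.3219 ≈ 633.937 ms.

633.9 ms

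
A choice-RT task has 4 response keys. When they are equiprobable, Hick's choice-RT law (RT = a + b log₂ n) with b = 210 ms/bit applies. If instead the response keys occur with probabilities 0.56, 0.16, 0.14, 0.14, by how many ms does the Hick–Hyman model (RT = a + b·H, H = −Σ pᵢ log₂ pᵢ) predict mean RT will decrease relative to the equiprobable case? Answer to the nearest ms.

66 ms

The RT saving is b·ΔH. Equiprobable H₀ = log₂(4) = 2.0000 bits; with the given probabilities H = 1.6857 bits.
b·(H₀ − H) = 210 × (2.0000 − 1.6857) = 66.01 ms.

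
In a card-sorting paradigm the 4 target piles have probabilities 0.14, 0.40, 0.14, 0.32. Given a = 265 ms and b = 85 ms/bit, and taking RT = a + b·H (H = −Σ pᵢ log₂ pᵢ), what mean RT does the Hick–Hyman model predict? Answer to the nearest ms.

422 ms

Entropy contributions −pᵢ log₂ pᵢ: 0.3971, 0.5288, 0.3971, 0.5260; sum H = 1.8490 bits.
RT = a + bH = 265 + 85·1.8490 = 422.17 ms.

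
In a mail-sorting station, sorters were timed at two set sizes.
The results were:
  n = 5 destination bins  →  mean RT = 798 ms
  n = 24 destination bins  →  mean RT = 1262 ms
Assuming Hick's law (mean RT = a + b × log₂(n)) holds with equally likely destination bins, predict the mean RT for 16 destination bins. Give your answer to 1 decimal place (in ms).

Solve the two-equation system in a and b:
  b = (1262 − 798) / (log₂ 24 − log₂ 5) = 464 / (4.5850 − 2.3219) = 205.034 ms/bit
  a = 798 − 205.034 × 2.3219 = 321.925 ms
Then RT(16) = 321.925 + 205.034 × log₂ 16 = 321.925 + 205.034 × 4 ≈ 1142.063 ms.

1142.1 ms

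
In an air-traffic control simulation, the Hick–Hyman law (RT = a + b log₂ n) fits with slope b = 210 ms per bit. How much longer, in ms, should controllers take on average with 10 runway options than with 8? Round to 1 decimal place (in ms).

The intercept a cancels: ΔRT = b·(log₂ n₂ − log₂ n₁) = b·log₂(n₂/n₁).
log₂(10) − log₂(8) = 3.3219 − 3 = 0.3219.
ΔRT = 210 × 0.3219 = 67.605 ms.

67.6 ms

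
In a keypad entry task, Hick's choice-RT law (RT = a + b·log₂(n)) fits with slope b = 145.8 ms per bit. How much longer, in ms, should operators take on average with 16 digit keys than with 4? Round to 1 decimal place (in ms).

The intercept a cancels: ΔRT = b·(log₂ n₂ − log₂ n₁) = b·log₂(n₂/n₁).
log₂(16) − log₂(4) = log₂(16/4) = log₂(4) = 2.
ΔRT = 145.8 × 2.0000 = 291.600 ms.

291.6 ms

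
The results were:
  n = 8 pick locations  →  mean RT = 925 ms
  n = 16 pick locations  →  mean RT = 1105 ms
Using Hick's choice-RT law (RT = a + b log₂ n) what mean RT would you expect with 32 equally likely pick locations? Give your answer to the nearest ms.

Fit slope and intercept:
  b = (1105 − 925) / (log₂ 16 − log₂ 8) = 180 / (4 − 3) = 180 ms/bit
  a = 925 − 180 × 3 = 385 ms
Then RT(32) = 385 + 180 × log₂ 32 = 385 + 180 × 5 ≈ 1285.000 ms.

1285 ms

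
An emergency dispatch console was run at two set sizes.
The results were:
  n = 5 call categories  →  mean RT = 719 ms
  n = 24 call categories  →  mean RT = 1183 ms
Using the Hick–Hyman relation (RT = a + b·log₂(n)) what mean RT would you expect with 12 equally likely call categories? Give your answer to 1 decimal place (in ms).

With log₂ n on the abscissa the relation is linear; from the two conditions:
  b = (1183 − 719) / (log₂ 24 − log₂ 5) = 464 / (4.5850 − 2.3219) = 205.034 ms/bit
  a = 719 − 205.034 × 2.3219 = 242.925 ms
Then RT(12) = 242.925 + 205.034 × log₂ 12 = 242.925 + 205.034 × 3.5850 ≈ 977.966 ms.

978.0 ms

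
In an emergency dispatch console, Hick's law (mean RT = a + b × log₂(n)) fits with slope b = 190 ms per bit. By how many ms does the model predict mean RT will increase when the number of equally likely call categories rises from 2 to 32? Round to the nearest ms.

760 ms

ΔRT = (a + b log₂ n₂) − (a + b log₂ n₁) = b·(log₂ n₂ − log₂ n₁).
log₂(32) − log₂(2) = log₂(32/2) = log₂(16) = 4.
ΔRT = 190 × 4.0000 = 760.000 ms.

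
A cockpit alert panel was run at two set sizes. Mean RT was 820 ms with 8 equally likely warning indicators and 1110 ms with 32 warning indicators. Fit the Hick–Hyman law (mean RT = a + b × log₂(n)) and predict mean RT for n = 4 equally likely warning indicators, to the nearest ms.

With log₂ n on the abscissa the relation is linear; from the two conditions:
  b = (1110 − 820) / (log₂ 32 − log₂ 8) = 290 / (5 − 3) = 145 ms/bit
  a = 820 − 145 × 3 = 385 ms
Then RT(4) = 385 + 145 × log₂ 4 = 385 + 145 × 2 ≈ 675.000 ms.

675 ms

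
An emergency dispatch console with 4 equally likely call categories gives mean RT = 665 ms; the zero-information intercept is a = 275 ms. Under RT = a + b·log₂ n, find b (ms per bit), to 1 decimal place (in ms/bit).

log₂(4) = 2 bits.
b = (RT − a)/log₂ n = (665 − 275) / 2 = 195.000 ms/bit.

195.0 ms/bit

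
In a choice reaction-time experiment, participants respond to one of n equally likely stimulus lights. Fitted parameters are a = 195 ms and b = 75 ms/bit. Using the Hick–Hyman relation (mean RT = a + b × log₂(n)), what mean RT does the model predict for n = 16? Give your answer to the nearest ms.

495 ms

log₂(16) = 4 bits, so RT = 195 + 75 × 4 ≈ 495.000 ms.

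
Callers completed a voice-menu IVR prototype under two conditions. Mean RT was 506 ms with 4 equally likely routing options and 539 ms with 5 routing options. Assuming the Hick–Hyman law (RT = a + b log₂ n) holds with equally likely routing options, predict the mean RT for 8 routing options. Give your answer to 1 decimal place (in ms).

608.5 ms

Solve the two-equation system in a and b:
  b = (539 − 506) / (log₂ 5 − log₂ 4) = 33 / (2.3219 − 2) = 102.507 ms/bit
  a = 506 − 102.507 × 2 = 300.985 ms
Then RT(8) = 300.985 + 102.507 × log₂ 8 = 300.985 + 102.507 × 3 ≈ 608.507 ms.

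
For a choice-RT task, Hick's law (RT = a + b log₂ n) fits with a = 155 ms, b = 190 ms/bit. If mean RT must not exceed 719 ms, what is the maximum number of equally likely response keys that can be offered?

7

Information budget: (719 − 155)/190 = 2.9684 bits, so n ≤ 2^2.9684 = 7.827 → at most 7.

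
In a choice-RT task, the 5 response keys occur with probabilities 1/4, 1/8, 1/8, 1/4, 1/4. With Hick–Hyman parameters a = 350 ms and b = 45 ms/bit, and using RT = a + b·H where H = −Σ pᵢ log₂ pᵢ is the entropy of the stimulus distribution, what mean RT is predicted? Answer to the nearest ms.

451 ms

Each term −pᵢ log₂ pᵢ: 0.25·2 + 0.125·3 + 0.125·3 + 0.25·2 + 0.25·2; summed, H = 2.250 bits.
Mean RT = a + bH = 350 + 45·2.250 = 451.25 ms.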